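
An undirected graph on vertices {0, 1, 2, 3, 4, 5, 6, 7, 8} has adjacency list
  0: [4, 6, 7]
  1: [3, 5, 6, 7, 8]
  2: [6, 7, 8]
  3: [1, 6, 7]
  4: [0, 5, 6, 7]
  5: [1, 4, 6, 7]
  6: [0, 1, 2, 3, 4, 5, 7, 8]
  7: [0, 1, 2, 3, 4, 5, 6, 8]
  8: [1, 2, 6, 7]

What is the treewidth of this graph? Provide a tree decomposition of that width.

Each bag holds 4 vertices, so the decomposition has width 3, which upper-bounds the treewidth. On the other hand G contains the 4-clique {0, 4, 6, 7}. A clique must lie in a single bag of any decomposition, so no decomposition can have width below 3. Hence tw(G) = 3 exactly.

Treewidth 3.
Bags: B1 = {1, 5, 6, 7}  B2 = {4, 5, 6, 7}  B3 = {1, 6, 7, 8}  B4 = {0, 4, 6, 7}  B5 = {1, 3, 6, 7}  B6 = {2, 6, 7, 8}
Tree: B1–B2, B1–B3, B2–B4, B3–B5, B3–B6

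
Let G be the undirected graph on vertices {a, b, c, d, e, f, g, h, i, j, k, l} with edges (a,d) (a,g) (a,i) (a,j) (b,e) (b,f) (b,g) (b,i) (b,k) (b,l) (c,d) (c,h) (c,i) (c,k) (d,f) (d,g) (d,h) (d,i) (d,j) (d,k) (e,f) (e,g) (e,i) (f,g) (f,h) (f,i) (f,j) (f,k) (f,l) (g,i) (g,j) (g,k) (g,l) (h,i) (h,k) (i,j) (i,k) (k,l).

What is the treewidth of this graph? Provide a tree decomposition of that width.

Treewidth 4.
One optimal decomposition is:
Bags: B1 = {d, f, g, i, k}  B2 = {d, f, g, i, j}  B3 = {d, f, h, i, k}  B4 = {a, d, g, i, j}  B5 = {c, d, h, i, k}  B6 = {b, f, g, i, k}  B7 = {b, e, f, g, i}  B8 = {b, f, g, k, l}
Tree: B1–B2, B1–B3, B2–B4, B3–B5, B1–B6, B6–B7, B6–B8

Every bag has size at most 5, so the width is 5 − 1 = 4 and tw(G) ≤ 4. On the other hand G contains the 5-clique {b, f, g, k, l}. A clique must lie in a single bag of any decomposition, so no decomposition can have width below 4. Combining the bounds, tw(G) = 4.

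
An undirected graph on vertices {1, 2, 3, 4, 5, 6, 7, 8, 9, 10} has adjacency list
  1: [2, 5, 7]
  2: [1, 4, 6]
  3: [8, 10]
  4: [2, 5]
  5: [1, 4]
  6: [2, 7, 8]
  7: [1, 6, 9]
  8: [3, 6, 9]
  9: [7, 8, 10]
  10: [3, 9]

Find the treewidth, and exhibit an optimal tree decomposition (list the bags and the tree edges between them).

Treewidth 2.
One optimal decomposition is:
Bags: B1 = {3, 8, 10}  B2 = {8, 9, 10}  B3 = {6, 8, 9}  B4 = {6, 7, 9}  B5 = {2, 6, 7}  B6 = {1, 2, 7}  B7 = {1, 2, 4}  B8 = {1, 4, 5}
Tree: B1–B2, B2–B3, B3–B4, B4–B5, B5–B6, B6–B7, B7–B8

The largest bag has 3 vertices, giving width 2; this decomposition certifies tw(G) ≤ 2. The edges 3–10–9–8–3 form a cycle, so G is not a tree and its treewidth is at least 2. Combining the bounds, tw(G) = 2.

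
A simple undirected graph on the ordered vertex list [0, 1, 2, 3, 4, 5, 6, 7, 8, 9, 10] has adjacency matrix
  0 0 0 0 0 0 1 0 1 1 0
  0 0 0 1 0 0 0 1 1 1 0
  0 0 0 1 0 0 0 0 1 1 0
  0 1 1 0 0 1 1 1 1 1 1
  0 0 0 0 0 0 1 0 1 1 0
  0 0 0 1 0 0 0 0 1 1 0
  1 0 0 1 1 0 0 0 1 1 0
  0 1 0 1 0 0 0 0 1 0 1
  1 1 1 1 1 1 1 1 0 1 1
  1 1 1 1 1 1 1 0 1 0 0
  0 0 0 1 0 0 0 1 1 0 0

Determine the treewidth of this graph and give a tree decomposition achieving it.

Each bag holds 4 vertices, so the decomposition has width 3, which upper-bounds the treewidth. For the lower bound, the 4 vertices {0, 6, 8, 9} are pairwise adjacent, and any tree decomposition puts a clique entirely inside one bag — forcing width ≥ 3. Combining the bounds, tw(G) = 3.

Treewidth 3.
Bags: B1 = {1, 3, 8, 9}  B2 = {3, 6, 8, 9}  B3 = {4, 6, 8, 9}  B4 = {2, 3, 8, 9}  B5 = {0, 6, 8, 9}  B6 = {3, 5, 8, 9}  B7 = {1, 3, 7, 8}  B8 = {3, 7, 8, 10}
Tree: B1–B2, B2–B3, B1–B4, B2–B5, B4–B6, B1–B7, B7–B8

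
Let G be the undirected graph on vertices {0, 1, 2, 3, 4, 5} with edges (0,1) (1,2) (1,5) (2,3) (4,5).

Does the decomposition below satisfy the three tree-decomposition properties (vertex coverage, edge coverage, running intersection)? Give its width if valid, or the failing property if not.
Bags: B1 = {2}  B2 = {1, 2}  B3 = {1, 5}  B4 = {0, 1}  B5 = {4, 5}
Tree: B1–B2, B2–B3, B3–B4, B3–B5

No — vertex 3 appears in no bag.

A tree decomposition must satisfy three properties: every vertex lies in some bag; for every edge, both endpoints lie together in some bag; and for every vertex, the bags containing it form a connected subtree. Here vertex 3 appears in no bag, so the decomposition is invalid.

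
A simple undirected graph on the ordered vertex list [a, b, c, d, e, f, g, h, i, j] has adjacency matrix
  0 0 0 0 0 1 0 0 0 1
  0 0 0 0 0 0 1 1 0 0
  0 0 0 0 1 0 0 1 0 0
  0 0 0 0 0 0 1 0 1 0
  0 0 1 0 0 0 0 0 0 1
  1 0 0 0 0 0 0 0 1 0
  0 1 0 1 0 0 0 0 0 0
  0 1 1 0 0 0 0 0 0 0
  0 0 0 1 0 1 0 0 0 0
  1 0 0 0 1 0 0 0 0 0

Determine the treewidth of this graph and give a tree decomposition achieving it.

Treewidth 2.
Bags: B1 = {c, e, h}  B2 = {e, h, j}  B3 = {a, h, j}  B4 = {a, f, h}  B5 = {f, h, i}  B6 = {d, h, i}  B7 = {d, g, h}  B8 = {b, g, h}
Tree: B1–B2, B2–B3, B3–B4, B4–B5, B5–B6, B6–B7, B7–B8

The largest bag has 3 vertices, giving width 2; this decomposition certifies tw(G) ≤ 2. Since h–c–e–j–a–f–i–d–g–b–h is a cycle in G, G is not acyclic. Forests are exactly the graphs of treewidth ≤ 1, so tw(G) ≥ 2. Therefore the treewidth is 2.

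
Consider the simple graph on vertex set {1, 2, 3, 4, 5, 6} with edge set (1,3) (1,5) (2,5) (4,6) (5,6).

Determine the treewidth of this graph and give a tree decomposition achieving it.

Every bag has size at most 2, so the width is 2 − 1 = 1 and tw(G) ≤ 1. Since G has at least one edge (e.g. 5–6), it is not an edgeless graph, so tw(G) ≥ 1. Combining the bounds, tw(G) = 1.

Treewidth 1.
One optimal decomposition is:
Bags: B1 = {5, 6}  B2 = {4, 6}  B3 = {1, 5}  B4 = {1, 3}  B5 = {2, 5}
Tree: B1–B2, B1–B3, B3–B4, B3–B5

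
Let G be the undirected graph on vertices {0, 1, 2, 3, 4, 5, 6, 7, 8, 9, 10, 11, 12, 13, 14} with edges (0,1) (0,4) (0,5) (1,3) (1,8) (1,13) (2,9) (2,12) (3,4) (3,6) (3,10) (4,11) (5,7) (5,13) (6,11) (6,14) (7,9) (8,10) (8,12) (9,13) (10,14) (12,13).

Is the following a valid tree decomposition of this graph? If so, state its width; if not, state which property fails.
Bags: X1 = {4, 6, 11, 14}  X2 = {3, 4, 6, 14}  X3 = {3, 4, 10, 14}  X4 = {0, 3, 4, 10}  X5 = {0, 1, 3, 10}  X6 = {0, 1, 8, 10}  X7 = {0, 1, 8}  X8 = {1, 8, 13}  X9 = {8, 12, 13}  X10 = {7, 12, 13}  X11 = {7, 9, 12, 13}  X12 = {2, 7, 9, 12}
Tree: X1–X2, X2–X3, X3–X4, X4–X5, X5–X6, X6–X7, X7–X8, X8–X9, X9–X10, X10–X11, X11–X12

A tree decomposition must satisfy three properties: every vertex lies in some bag; for every edge, both endpoints lie together in some bag; and for every vertex, the bags containing it form a connected subtree. Here vertex 5 appears in no bag, so the decomposition is invalid.

No — vertex 5 appears in no bag.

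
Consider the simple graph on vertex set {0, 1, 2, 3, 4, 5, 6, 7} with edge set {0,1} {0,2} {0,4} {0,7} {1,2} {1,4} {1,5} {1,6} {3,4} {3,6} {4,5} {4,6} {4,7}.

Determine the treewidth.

2

A width-2 tree decomposition is:
Bags: B1 = {0, 4, 7}  B2 = {0, 1, 4}  B3 = {1, 4, 5}  B4 = {1, 4, 6}  B5 = {0, 1, 2}  B6 = {3, 4, 6}
Tree: B1–B2, B2–B3, B3–B4, B2–B5, B4–B6
The largest bag has 3 vertices, giving width 2; this decomposition certifies tw(G) ≤ 2. On the other hand G contains the 3-clique {0, 1, 2}. A clique must lie in a single bag of any decomposition, so no decomposition can have width below 2. Therefore the treewidth is 2.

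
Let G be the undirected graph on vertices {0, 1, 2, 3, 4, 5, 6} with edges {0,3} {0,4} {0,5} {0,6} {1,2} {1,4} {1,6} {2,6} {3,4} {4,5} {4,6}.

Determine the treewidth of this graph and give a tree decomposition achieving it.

Treewidth 2.
One such decomposition:
Bags: B1 = {0, 3, 4}  B2 = {0, 4, 6}  B3 = {1, 4, 6}  B4 = {0, 4, 5}  B5 = {1, 2, 6}
Tree: B1–B2, B2–B3, B2–B4, B3–B5

Each bag holds 3 vertices, so the decomposition has width 2, which upper-bounds the treewidth. Conversely, {1, 2, 6} is a clique of size 3, and the vertices of any clique must share a bag in every tree decomposition; so some bag has ≥ 3 vertices and tw(G) ≥ 2. Hence tw(G) = 2 exactly.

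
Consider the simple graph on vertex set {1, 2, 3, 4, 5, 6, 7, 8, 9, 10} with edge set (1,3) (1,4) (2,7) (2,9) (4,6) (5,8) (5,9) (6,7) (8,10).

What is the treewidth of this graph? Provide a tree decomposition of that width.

The largest bag has 2 vertices, giving width 1; this decomposition certifies tw(G) ≤ 1. G has an edge, so its treewidth is at least 1. Hence tw(G) = 1 exactly.

Treewidth 1.
One optimal decomposition is:
Bags: B1 = {1, 3}  B2 = {1, 4}  B3 = {4, 6}  B4 = {6, 7}  B5 = {2, 7}  B6 = {2, 9}  B7 = {5, 9}  B8 = {5, 8}  B9 = {8, 10}
Tree: B1–B2, B2–B3, B3–B4, B4–B5, B5–B6, B6–B7, B7–B8, B8–B9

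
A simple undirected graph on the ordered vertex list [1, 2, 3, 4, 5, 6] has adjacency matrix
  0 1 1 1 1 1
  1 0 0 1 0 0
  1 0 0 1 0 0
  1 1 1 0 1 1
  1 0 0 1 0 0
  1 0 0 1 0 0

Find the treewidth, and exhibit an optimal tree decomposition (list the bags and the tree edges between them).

The largest bag has 3 vertices, giving width 2; this decomposition certifies tw(G) ≤ 2. On the other hand G contains the 3-clique {1, 2, 4}. A clique must lie in a single bag of any decomposition, so no decomposition can have width below 2. Hence tw(G) = 2 exactly.

Treewidth 2.
Bags: B1 = {1, 2, 4}  B2 = {1, 4, 5}  B3 = {1, 3, 4}  B4 = {1, 4, 6}
Tree: B1–B2, B1–B3, B2–B4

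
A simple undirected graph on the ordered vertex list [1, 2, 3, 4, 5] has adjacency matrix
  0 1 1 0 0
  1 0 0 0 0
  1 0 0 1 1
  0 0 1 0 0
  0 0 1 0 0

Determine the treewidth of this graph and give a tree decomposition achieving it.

Every bag has size at most 2, so the width is 2 − 1 = 1 and tw(G) ≤ 1. Any graph with an edge has treewidth ≥ 1, and G has the edge 3–4. Combining the bounds, tw(G) = 1.

Treewidth 1.
One optimal decomposition is:
Bags: B1 = {3, 4}  B2 = {1, 3}  B3 = {1, 2}  B4 = {3, 5}
Tree: B1–B2, B2–B3, B2–B4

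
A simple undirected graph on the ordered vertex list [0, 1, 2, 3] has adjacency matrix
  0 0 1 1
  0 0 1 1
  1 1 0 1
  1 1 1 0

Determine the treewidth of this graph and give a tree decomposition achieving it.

Each bag holds 3 vertices, so the decomposition has width 2, which upper-bounds the treewidth. On the other hand G contains the 3-clique {0, 2, 3}. A clique must lie in a single bag of any decomposition, so no decomposition can have width below 2. The upper and lower bounds meet at 2, so that is the treewidth.

Treewidth 2.
One such decomposition:
Bags: B1 = {0, 2, 3}  B2 = {1, 2, 3}
Tree: B1–B2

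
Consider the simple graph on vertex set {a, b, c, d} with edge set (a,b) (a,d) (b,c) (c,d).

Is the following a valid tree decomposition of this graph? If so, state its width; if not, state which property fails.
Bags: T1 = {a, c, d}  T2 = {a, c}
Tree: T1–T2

No — vertex b appears in no bag.

A tree decomposition must satisfy three properties: every vertex lies in some bag; for every edge, both endpoints lie together in some bag; and for every vertex, the bags containing it form a connected subtree. Here vertex b appears in no bag, so the decomposition is invalid.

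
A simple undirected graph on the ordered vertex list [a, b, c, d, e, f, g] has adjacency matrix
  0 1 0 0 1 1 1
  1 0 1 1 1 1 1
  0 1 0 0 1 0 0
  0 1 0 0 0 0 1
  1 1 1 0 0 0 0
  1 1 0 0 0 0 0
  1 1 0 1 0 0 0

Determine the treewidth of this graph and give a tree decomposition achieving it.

Each bag holds 3 vertices, so the decomposition has width 2, which upper-bounds the treewidth. On the other hand G contains the 3-clique {b, d, g}. A clique must lie in a single bag of any decomposition, so no decomposition can have width below 2. Hence tw(G) = 2 exactly.

Treewidth 2.
Bags: B1 = {a, b, f}  B2 = {a, b, e}  B3 = {a, b, g}  B4 = {b, d, g}  B5 = {b, c, e}
Tree: B1–B2, B1–B3, B3–B4, B2–B5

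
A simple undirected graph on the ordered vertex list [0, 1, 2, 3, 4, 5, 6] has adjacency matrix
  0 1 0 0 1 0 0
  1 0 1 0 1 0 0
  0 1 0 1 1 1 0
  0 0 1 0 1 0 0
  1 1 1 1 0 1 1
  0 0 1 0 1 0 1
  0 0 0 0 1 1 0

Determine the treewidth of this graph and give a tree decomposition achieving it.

Treewidth 2.
Bags: B1 = {1, 2, 4}  B2 = {2, 3, 4}  B3 = {2, 4, 5}  B4 = {0, 1, 4}  B5 = {4, 5, 6}
Tree: B1–B2, B1–B3, B1–B4, B3–B5

The largest bag has 3 vertices, giving width 2; this decomposition certifies tw(G) ≤ 2. For the lower bound, the 3 vertices {0, 1, 4} are pairwise adjacent, and any tree decomposition puts a clique entirely inside one bag — forcing width ≥ 2. Therefore the treewidth is 2.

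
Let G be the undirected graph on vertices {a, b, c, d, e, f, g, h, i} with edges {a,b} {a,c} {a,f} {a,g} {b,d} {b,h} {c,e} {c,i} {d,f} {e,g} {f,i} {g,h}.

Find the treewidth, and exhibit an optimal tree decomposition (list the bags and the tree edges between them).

Treewidth 3.
Bags: B1 = {c, d, f, i}  B2 = {a, c, d, f}  B3 = {a, b, c, d}  B4 = {a, b, c, e}  B5 = {a, b, e, g}  B6 = {b, e, g, h}
Tree: B1–B2, B2–B3, B3–B4, B4–B5, B5–B6

Each bag holds 4 vertices, so the decomposition has width 3, which upper-bounds the treewidth. For the lower bound: the 4 vertex sets {d,f,i}, {c}, {a}, {b,e,g,h} are disjoint, each induces a connected subgraph, and every pair is joined by at least one edge of G. Contracting each set to a single vertex therefore yields K_{4} as a minor, and since treewidth is minor-monotone, tw(G) ≥ tw(K_{4}) = 3. Therefore the treewidth is 3.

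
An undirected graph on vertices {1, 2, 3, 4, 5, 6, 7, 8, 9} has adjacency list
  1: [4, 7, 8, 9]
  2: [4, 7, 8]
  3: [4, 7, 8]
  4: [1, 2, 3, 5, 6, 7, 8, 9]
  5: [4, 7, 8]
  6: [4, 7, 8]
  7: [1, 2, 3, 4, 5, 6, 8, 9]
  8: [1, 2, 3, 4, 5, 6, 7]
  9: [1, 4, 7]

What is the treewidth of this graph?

3

A width-3 tree decomposition is:
Bags: B1 = {1, 4, 7, 9}  B2 = {1, 4, 7, 8}  B3 = {3, 4, 7, 8}  B4 = {4, 6, 7, 8}  B5 = {2, 4, 7, 8}  B6 = {4, 5, 7, 8}
Tree: B1–B2, B2–B3, B3–B4, B4–B5, B2–B6
Every bag has size at most 4, so the width is 4 − 1 = 3 and tw(G) ≤ 3. Conversely, {1, 4, 7, 8} is a clique of size 4, and the vertices of any clique must share a bag in every tree decomposition; so some bag has ≥ 4 vertices and tw(G) ≥ 3. Therefore the treewidth is 3.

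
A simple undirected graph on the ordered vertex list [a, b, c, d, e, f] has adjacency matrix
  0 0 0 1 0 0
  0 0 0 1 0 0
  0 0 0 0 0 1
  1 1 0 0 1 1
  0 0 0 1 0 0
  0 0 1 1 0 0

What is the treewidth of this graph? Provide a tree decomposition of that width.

Treewidth 1.
One optimal decomposition is:
Bags: B1 = {d, f}  B2 = {a, d}  B3 = {d, e}  B4 = {b, d}  B5 = {c, f}
Tree: B1–B2, B1–B3, B1–B4, B1–B5

Every bag has size at most 2, so the width is 2 − 1 = 1 and tw(G) ≤ 1. Any graph with an edge has treewidth ≥ 1, and G has the edge d–f. Therefore the treewidth is 1.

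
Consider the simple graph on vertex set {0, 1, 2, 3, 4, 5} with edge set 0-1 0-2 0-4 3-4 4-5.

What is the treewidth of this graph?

A width-1 tree decomposition is:
Bags: B1 = {0, 1}  B2 = {0, 2}  B3 = {0, 4}  B4 = {3, 4}  B5 = {4, 5}
Tree: B1–B2, B2–B3, B3–B4, B3–B5
The largest bag has 2 vertices, giving width 1; this decomposition certifies tw(G) ≤ 1. Since G has at least one edge (e.g. 0–1), it is not an edgeless graph, so tw(G) ≥ 1. Therefore the treewidth is 1.

1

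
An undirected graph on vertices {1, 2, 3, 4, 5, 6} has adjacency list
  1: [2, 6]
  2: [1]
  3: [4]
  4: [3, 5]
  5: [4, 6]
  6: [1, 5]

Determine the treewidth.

1

A width-1 tree decomposition is:
Bags: B1 = {1, 2}  B2 = {1, 6}  B3 = {5, 6}  B4 = {4, 5}  B5 = {3, 4}
Tree: B1–B2, B2–B3, B3–B4, B4–B5
Every bag has size at most 2, so the width is 2 − 1 = 1 and tw(G) ≤ 1. Since G has at least one edge (e.g. 2–1), it is not an edgeless graph, so tw(G) ≥ 1. Therefore the treewidth is 1.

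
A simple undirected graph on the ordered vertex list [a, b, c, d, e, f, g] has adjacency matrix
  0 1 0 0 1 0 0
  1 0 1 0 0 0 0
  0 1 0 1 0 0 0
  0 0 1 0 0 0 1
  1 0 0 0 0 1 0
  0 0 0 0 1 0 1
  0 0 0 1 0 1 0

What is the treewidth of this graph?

2

A width-2 tree decomposition is:
Bags: B1 = {a, b, c}  B2 = {a, c, e}  B3 = {c, e, f}  B4 = {c, f, g}  B5 = {c, d, g}
Tree: B1–B2, B2–B3, B3–B4, B4–B5
Every bag has size at most 3, so the width is 3 − 1 = 2 and tw(G) ≤ 2. For the lower bound, G contains the cycle c–b–a–e–f–g–d–c, so G is not a forest; only forests have treewidth ≤ 1, hence tw(G) ≥ 2. Hence tw(G) = 2 exactly.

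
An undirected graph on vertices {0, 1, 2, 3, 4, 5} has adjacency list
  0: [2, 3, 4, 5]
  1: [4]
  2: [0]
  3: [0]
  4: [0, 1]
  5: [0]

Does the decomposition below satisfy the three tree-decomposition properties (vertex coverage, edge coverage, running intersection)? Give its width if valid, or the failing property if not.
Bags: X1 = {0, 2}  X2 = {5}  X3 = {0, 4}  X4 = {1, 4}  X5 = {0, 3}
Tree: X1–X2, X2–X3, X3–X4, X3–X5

A tree decomposition must satisfy three properties: every vertex lies in some bag; for every edge, both endpoints lie together in some bag; and for every vertex, the bags containing it form a connected subtree. Here edge (0,5) lies in no bag, so the decomposition is invalid.

No — edge (0,5) lies in no bag.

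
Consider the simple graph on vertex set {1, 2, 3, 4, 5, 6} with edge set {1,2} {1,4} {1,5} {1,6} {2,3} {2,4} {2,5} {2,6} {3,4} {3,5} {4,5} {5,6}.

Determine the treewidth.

3

A width-3 tree decomposition is:
Bags: B1 = {1, 2, 4, 5}  B2 = {1, 2, 5, 6}  B3 = {2, 3, 4, 5}
Tree: B1–B2, B1–B3
Every bag has size at most 4, so the width is 4 − 1 = 3 and tw(G) ≤ 3. Conversely, {1, 2, 4, 5} is a clique of size 4, and the vertices of any clique must share a bag in every tree decomposition; so some bag has ≥ 4 vertices and tw(G) ≥ 3. Combining the bounds, tw(G) = 3.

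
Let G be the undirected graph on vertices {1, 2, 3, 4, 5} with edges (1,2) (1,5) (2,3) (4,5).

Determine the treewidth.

A width-1 tree decomposition is:
Bags: B1 = {2, 3}  B2 = {1, 2}  B3 = {1, 5}  B4 = {4, 5}
Tree: B1–B2, B2–B3, B3–B4
The largest bag has 2 vertices, giving width 1; this decomposition certifies tw(G) ≤ 1. G has an edge, so its treewidth is at least 1. Hence tw(G) = 1 exactly.

1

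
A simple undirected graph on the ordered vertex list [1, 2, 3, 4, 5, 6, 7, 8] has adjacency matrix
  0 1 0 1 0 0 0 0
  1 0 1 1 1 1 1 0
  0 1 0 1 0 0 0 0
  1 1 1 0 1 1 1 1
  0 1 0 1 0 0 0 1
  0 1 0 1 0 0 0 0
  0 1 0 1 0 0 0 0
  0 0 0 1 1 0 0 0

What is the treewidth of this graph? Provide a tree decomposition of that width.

Treewidth 2.
One optimal decomposition is:
Bags: B1 = {2, 3, 4}  B2 = {2, 4, 5}  B3 = {1, 2, 4}  B4 = {4, 5, 8}  B5 = {2, 4, 6}  B6 = {2, 4, 7}
Tree: B1–B2, B2–B3, B2–B4, B1–B5, B5–B6

Every bag has size at most 3, so the width is 3 − 1 = 2 and tw(G) ≤ 2. Conversely, {4, 5, 8} is a clique of size 3, and the vertices of any clique must share a bag in every tree decomposition; so some bag has ≥ 3 vertices and tw(G) ≥ 2. Combining the bounds, tw(G) = 2.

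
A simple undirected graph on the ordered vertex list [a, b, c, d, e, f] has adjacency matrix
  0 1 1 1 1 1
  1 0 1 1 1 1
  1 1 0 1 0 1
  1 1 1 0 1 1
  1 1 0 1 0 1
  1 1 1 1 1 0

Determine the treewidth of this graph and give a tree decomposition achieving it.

Treewidth 4.
One optimal decomposition is:
Bags: B1 = {a, b, c, d, f}  B2 = {a, b, d, e, f}
Tree: B1–B2

Each bag holds 5 vertices, so the decomposition has width 4, which upper-bounds the treewidth. For the lower bound, the 5 vertices {a, b, d, e, f} are pairwise adjacent, and any tree decomposition puts a clique entirely inside one bag — forcing width ≥ 4. Combining the bounds, tw(G) = 4.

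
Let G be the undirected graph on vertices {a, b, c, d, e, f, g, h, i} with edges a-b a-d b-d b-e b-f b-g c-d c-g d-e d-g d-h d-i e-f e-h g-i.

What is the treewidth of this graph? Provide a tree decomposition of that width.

Every bag has size at most 3, so the width is 3 − 1 = 2 and tw(G) ≤ 2. Conversely, {c, d, g} is a clique of size 3, and the vertices of any clique must share a bag in every tree decomposition; so some bag has ≥ 3 vertices and tw(G) ≥ 2. Hence tw(G) = 2 exactly.

Treewidth 2.
One such decomposition:
Bags: B1 = {d, g, i}  B2 = {b, d, g}  B3 = {a, b, d}  B4 = {b, d, e}  B5 = {d, e, h}  B6 = {c, d, g}  B7 = {b, e, f}
Tree: B1–B2, B2–B3, B3–B4, B4–B5, B2–B6, B4–B7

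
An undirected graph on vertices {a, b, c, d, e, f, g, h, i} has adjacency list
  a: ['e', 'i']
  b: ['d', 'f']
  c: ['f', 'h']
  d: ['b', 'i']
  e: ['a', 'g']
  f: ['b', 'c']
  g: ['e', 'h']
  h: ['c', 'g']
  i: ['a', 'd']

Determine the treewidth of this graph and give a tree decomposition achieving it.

Treewidth 2.
One optimal decomposition is:
Bags: B1 = {a, d, i}  B2 = {a, d, e}  B3 = {d, e, g}  B4 = {d, g, h}  B5 = {c, d, h}  B6 = {c, d, f}  B7 = {b, d, f}
Tree: B1–B2, B2–B3, B3–B4, B4–B5, B5–B6, B6–B7

The largest bag has 3 vertices, giving width 2; this decomposition certifies tw(G) ≤ 2. Since d–i–a–e–g–h–c–f–b–d is a cycle in G, G is not acyclic. Forests are exactly the graphs of treewidth ≤ 1, so tw(G) ≥ 2. Hence tw(G) = 2 exactly.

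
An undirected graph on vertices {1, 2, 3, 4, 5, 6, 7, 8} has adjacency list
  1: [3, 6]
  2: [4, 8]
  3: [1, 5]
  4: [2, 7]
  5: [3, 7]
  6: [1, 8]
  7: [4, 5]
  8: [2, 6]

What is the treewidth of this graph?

A width-2 tree decomposition is:
Bags: B1 = {1, 3, 5}  B2 = {1, 5, 7}  B3 = {1, 4, 7}  B4 = {1, 2, 4}  B5 = {1, 2, 8}  B6 = {1, 6, 8}
Tree: B1–B2, B2–B3, B3–B4, B4–B5, B5–B6
Each bag holds 3 vertices, so the decomposition has width 2, which upper-bounds the treewidth. The edges 1–3–5–7–4–2–8–6–1 form a cycle, so G is not a tree and its treewidth is at least 2. Combining the bounds, tw(G) = 2.

2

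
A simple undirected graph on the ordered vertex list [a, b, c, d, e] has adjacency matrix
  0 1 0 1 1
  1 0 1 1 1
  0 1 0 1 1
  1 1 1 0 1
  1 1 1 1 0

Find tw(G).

A width-3 tree decomposition is:
Bags: B1 = {a, b, d, e}  B2 = {b, c, d, e}
Tree: B1–B2
Each bag holds 4 vertices, so the decomposition has width 3, which upper-bounds the treewidth. On the other hand G contains the 4-clique {b, c, d, e}. A clique must lie in a single bag of any decomposition, so no decomposition can have width below 3. Combining the bounds, tw(G) = 3.

3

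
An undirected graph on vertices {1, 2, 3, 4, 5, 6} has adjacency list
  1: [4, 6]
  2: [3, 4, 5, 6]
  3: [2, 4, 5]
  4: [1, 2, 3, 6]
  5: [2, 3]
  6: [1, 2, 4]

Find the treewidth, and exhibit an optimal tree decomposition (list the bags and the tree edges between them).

Treewidth 2.
One such decomposition:
Bags: B1 = {2, 3, 4}  B2 = {2, 3, 5}  B3 = {2, 4, 6}  B4 = {1, 4, 6}
Tree: B1–B2, B1–B3, B3–B4

Every bag has size at most 3, so the width is 3 − 1 = 2 and tw(G) ≤ 2. For the lower bound, the 3 vertices {1, 4, 6} are pairwise adjacent, and any tree decomposition puts a clique entirely inside one bag — forcing width ≥ 2. Hence tw(G) = 2 exactly.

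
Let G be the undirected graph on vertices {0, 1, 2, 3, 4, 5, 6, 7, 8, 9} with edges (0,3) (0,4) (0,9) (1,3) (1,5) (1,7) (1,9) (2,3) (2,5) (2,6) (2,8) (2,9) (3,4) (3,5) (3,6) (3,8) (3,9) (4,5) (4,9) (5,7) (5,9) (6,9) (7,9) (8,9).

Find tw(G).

A width-3 tree decomposition is:
Bags: B1 = {2, 3, 5, 9}  B2 = {3, 4, 5, 9}  B3 = {2, 3, 6, 9}  B4 = {2, 3, 8, 9}  B5 = {1, 3, 5, 9}  B6 = {1, 5, 7, 9}  B7 = {0, 3, 4, 9}
Tree: B1–B2, B1–B3, B1–B4, B1–B5, B5–B6, B2–B7
Every bag has size at most 4, so the width is 4 − 1 = 3 and tw(G) ≤ 3. For the lower bound, the 4 vertices {0, 3, 4, 9} are pairwise adjacent, and any tree decomposition puts a clique entirely inside one bag — forcing width ≥ 3. Combining the bounds, tw(G) = 3.

3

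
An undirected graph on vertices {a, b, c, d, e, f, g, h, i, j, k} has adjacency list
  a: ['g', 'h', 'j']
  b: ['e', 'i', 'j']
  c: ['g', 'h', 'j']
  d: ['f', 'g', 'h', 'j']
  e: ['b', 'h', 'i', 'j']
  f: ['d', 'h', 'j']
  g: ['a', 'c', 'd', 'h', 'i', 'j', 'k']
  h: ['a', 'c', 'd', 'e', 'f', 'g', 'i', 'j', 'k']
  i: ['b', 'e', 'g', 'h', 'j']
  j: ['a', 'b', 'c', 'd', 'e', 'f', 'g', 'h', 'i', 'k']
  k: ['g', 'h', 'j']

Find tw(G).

A width-3 tree decomposition is:
Bags: B1 = {g, h, i, j}  B2 = {g, h, j, k}  B3 = {e, h, i, j}  B4 = {a, g, h, j}  B5 = {c, g, h, j}  B6 = {b, e, i, j}  B7 = {d, g, h, j}  B8 = {d, f, h, j}
Tree: B1–B2, B1–B3, B1–B4, B4–B5, B3–B6, B2–B7, B7–B8
Each bag holds 4 vertices, so the decomposition has width 3, which upper-bounds the treewidth. On the other hand G contains the 4-clique {d, g, h, j}. A clique must lie in a single bag of any decomposition, so no decomposition can have width below 3. Hence tw(G) = 3 exactly.

3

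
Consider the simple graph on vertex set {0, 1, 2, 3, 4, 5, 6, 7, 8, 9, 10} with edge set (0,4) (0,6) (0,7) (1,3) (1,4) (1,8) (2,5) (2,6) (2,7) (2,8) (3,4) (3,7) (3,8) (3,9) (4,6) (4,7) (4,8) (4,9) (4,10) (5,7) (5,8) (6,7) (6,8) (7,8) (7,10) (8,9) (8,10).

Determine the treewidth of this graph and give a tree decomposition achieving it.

Treewidth 3.
One such decomposition:
Bags: B1 = {0, 4, 6, 7}  B2 = {4, 6, 7, 8}  B3 = {2, 6, 7, 8}  B4 = {2, 5, 7, 8}  B5 = {4, 7, 8, 10}  B6 = {3, 4, 7, 8}  B7 = {3, 4, 8, 9}  B8 = {1, 3, 4, 8}
Tree: B1–B2, B2–B3, B3–B4, B2–B5, B2–B6, B6–B7, B7–B8

Every bag has size at most 4, so the width is 4 − 1 = 3 and tw(G) ≤ 3. For the lower bound, the 4 vertices {0, 4, 6, 7} are pairwise adjacent, and any tree decomposition puts a clique entirely inside one bag — forcing width ≥ 3. Combining the bounds, tw(G) = 3.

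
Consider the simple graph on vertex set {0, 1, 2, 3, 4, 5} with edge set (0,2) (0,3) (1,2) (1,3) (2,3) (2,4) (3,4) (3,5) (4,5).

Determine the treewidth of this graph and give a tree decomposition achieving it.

The largest bag has 3 vertices, giving width 2; this decomposition certifies tw(G) ≤ 2. Conversely, {0, 2, 3} is a clique of size 3, and the vertices of any clique must share a bag in every tree decomposition; so some bag has ≥ 3 vertices and tw(G) ≥ 2. Hence tw(G) = 2 exactly.

Treewidth 2.
One optimal decomposition is:
Bags: B1 = {2, 3, 4}  B2 = {0, 2, 3}  B3 = {3, 4, 5}  B4 = {1, 2, 3}
Tree: B1–B2, B1–B3, B1–B4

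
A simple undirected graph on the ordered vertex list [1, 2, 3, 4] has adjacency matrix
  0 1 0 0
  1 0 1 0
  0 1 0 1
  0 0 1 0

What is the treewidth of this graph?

1

A width-1 tree decomposition is:
Bags: B1 = {3, 4}  B2 = {2, 3}  B3 = {1, 2}
Tree: B1–B2, B2–B3
Each bag holds 2 vertices, so the decomposition has width 1, which upper-bounds the treewidth. Any graph with an edge has treewidth ≥ 1, and G has the edge 4–3. Combining the bounds, tw(G) = 1.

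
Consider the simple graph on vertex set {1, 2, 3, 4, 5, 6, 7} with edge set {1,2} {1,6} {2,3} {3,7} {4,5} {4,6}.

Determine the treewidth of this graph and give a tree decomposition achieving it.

Every bag has size at most 2, so the width is 2 − 1 = 1 and tw(G) ≤ 1. G has an edge, so its treewidth is at least 1. The upper and lower bounds meet at 1, so that is the treewidth.

Treewidth 1.
Bags: B1 = {4, 5}  B2 = {4, 6}  B3 = {1, 6}  B4 = {1, 2}  B5 = {2, 3}  B6 = {3, 7}
Tree: B1–B2, B2–B3, B3–B4, B4–B5, B5–B6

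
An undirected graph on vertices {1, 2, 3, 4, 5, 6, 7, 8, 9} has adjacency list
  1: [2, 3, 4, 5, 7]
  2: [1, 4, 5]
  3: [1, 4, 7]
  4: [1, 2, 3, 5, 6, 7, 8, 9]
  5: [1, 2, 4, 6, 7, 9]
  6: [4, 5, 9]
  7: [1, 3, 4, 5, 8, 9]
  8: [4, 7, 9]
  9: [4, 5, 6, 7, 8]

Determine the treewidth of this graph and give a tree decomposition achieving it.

Treewidth 3.
One such decomposition:
Bags: B1 = {1, 4, 5, 7}  B2 = {1, 3, 4, 7}  B3 = {4, 5, 7, 9}  B4 = {4, 5, 6, 9}  B5 = {1, 2, 4, 5}  B6 = {4, 7, 8, 9}
Tree: B1–B2, B1–B3, B3–B4, B1–B5, B3–B6

Every bag has size at most 4, so the width is 4 − 1 = 3 and tw(G) ≤ 3. On the other hand G contains the 4-clique {4, 7, 8, 9}. A clique must lie in a single bag of any decomposition, so no decomposition can have width below 3. Hence tw(G) = 3 exactly.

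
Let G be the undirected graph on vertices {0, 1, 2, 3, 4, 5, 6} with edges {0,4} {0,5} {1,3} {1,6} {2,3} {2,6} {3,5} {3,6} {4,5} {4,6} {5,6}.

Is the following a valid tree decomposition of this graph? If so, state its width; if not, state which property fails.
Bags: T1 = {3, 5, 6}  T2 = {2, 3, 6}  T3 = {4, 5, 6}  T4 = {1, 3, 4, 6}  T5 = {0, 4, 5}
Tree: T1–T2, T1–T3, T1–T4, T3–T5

A tree decomposition must satisfy three properties: every vertex lies in some bag; for every edge, both endpoints lie together in some bag; and for every vertex, the bags containing it form a connected subtree. Here bags containing vertex 4 are not connected in the tree, so the decomposition is invalid.

No — bags containing vertex 4 are not connected in the tree.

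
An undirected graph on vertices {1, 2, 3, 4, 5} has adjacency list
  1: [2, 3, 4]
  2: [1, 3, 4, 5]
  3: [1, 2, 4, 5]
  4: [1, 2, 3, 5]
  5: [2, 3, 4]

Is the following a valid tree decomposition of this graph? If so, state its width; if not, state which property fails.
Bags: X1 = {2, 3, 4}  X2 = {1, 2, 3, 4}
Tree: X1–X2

A tree decomposition must satisfy three properties: every vertex lies in some bag; for every edge, both endpoints lie together in some bag; and for every vertex, the bags containing it form a connected subtree. Here vertex 5 appears in no bag, so the decomposition is invalid.

No — vertex 5 appears in no bag.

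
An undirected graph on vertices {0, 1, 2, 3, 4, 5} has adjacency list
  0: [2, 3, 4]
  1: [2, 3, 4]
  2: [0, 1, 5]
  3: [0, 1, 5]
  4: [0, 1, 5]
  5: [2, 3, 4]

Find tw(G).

3

A width-3 tree decomposition is:
Bags: B1 = {1, 2, 3, 4}  B2 = {2, 3, 4, 5}  B3 = {0, 2, 3, 4}
Tree: B1–B2, B2–B3
The largest bag has 4 vertices, giving width 3; this decomposition certifies tw(G) ≤ 3. For the lower bound: the 4 vertex sets {1,4}, {2,5}, {3}, {0} are disjoint, each induces a connected subgraph, and every pair is joined by at least one edge of G. Contracting each set to a single vertex therefore yields K_{4} as a minor, and since treewidth is minor-monotone, tw(G) ≥ tw(K_{4}) = 3. Hence tw(G) = 3 exactly.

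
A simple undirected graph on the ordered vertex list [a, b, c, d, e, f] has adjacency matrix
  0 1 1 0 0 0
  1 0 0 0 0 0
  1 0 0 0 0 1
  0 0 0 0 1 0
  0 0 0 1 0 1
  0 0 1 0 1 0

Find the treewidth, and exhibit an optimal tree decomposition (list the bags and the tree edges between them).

Each bag holds 2 vertices, so the decomposition has width 1, which upper-bounds the treewidth. G has an edge, so its treewidth is at least 1. The upper and lower bounds meet at 1, so that is the treewidth.

Treewidth 1.
Bags: B1 = {d, e}  B2 = {e, f}  B3 = {c, f}  B4 = {a, c}  B5 = {a, b}
Tree: B1–B2, B2–B3, B3–B4, B4–B5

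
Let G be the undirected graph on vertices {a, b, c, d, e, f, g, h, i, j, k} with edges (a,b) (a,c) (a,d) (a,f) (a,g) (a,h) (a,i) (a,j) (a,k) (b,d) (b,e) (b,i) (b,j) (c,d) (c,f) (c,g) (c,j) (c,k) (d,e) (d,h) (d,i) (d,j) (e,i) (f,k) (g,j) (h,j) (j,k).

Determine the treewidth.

A width-3 tree decomposition is:
Bags: B1 = {a, c, g, j}  B2 = {a, c, d, j}  B3 = {a, c, j, k}  B4 = {a, b, d, j}  B5 = {a, d, h, j}  B6 = {a, b, d, i}  B7 = {b, d, e, i}  B8 = {a, c, f, k}
Tree: B1–B2, B2–B3, B2–B4, B2–B5, B4–B6, B6–B7, B3–B8
Each bag holds 4 vertices, so the decomposition has width 3, which upper-bounds the treewidth. On the other hand G contains the 4-clique {b, d, e, i}. A clique must lie in a single bag of any decomposition, so no decomposition can have width below 3. Therefore the treewidth is 3.

3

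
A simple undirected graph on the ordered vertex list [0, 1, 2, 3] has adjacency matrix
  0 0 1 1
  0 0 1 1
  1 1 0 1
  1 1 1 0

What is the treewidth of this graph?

2

A width-2 tree decomposition is:
Bags: B1 = {1, 2, 3}  B2 = {0, 2, 3}
Tree: B1–B2
Every bag has size at most 3, so the width is 3 − 1 = 2 and tw(G) ≤ 2. Conversely, {0, 2, 3} is a clique of size 3, and the vertices of any clique must share a bag in every tree decomposition; so some bag has ≥ 3 vertices and tw(G) ≥ 2. Therefore the treewidth is 2.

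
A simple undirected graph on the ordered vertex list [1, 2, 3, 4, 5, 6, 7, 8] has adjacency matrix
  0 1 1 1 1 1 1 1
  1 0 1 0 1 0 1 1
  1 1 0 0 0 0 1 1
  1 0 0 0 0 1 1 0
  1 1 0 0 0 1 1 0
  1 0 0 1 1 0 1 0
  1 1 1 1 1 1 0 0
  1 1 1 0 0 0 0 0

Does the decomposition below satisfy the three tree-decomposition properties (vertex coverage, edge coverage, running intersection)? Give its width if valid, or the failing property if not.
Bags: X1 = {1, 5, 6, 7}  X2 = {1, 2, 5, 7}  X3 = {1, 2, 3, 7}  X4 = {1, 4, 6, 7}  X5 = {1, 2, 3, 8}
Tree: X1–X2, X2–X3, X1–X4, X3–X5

Every vertex of G appears in some bag (union = {1, 2, 3, 4, 5, 6, 7, 8}); every edge is covered by a bag; and for each vertex v the set of bags containing v is connected in the bag tree. The decomposition is therefore valid. The largest bag has 4 vertices, so the width is 3.

Yes; width 3.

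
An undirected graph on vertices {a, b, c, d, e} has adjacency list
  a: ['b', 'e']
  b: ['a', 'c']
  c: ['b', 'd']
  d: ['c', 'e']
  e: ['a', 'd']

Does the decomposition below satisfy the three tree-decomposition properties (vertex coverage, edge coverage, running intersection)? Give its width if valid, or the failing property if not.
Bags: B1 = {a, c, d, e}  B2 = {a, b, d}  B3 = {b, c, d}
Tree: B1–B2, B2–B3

No — bags containing vertex c are not connected in the tree.

A tree decomposition must satisfy three properties: every vertex lies in some bag; for every edge, both endpoints lie together in some bag; and for every vertex, the bags containing it form a connected subtree. Here bags containing vertex c are not connected in the tree, so the decomposition is invalid.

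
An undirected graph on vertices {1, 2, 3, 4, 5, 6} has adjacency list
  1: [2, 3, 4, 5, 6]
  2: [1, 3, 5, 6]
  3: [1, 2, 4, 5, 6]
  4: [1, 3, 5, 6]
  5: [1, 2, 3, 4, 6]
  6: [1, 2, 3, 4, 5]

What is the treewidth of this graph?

4

A width-4 tree decomposition is:
Bags: B1 = {1, 3, 4, 5, 6}  B2 = {1, 2, 3, 5, 6}
Tree: B1–B2
The largest bag has 5 vertices, giving width 4; this decomposition certifies tw(G) ≤ 4. For the lower bound, the 5 vertices {1, 2, 3, 5, 6} are pairwise adjacent, and any tree decomposition puts a clique entirely inside one bag — forcing width ≥ 4. Therefore the treewidth is 4.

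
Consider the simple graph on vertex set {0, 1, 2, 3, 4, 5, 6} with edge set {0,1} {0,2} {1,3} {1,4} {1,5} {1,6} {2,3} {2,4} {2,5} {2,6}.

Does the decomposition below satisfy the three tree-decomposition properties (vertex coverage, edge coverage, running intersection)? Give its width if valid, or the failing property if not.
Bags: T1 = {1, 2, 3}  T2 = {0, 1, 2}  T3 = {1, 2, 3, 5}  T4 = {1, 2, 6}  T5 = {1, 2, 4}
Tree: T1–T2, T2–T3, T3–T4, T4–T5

A tree decomposition must satisfy three properties: every vertex lies in some bag; for every edge, both endpoints lie together in some bag; and for every vertex, the bags containing it form a connected subtree. Here bags containing vertex 3 are not connected in the tree, so the decomposition is invalid.

No — bags containing vertex 3 are not connected in the tree.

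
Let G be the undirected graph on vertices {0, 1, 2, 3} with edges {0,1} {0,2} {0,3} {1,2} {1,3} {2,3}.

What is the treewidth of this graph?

3

A width-3 tree decomposition is:
Bags: B1 = {0, 1, 2, 3}
Tree: (single bag)
With just one bag of size 4, the width is 4 − 1 = 3, so tw(G) ≤ 3. For the lower bound, the 4 vertices {0, 1, 2, 3} are pairwise adjacent, and any tree decomposition puts a clique entirely inside one bag — forcing width ≥ 3. Combining the bounds, tw(G) = 3.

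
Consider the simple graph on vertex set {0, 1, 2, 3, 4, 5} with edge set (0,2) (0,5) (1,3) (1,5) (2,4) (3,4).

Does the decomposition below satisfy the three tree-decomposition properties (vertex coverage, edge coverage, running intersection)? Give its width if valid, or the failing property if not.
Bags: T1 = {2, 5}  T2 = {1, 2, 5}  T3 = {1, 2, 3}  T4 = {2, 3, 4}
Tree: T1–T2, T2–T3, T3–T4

A tree decomposition must satisfy three properties: every vertex lies in some bag; for every edge, both endpoints lie together in some bag; and for every vertex, the bags containing it form a connected subtree. Here vertex 0 appears in no bag, so the decomposition is invalid.

No — vertex 0 appears in no bag.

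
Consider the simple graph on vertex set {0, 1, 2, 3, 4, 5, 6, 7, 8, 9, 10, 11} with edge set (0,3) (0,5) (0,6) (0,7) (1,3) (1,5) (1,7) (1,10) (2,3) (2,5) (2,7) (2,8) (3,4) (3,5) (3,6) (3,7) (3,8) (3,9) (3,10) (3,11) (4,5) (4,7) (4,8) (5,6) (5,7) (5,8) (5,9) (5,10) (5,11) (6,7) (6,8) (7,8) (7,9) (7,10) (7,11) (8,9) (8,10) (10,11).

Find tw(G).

4

A width-4 tree decomposition is:
Bags: B1 = {3, 5, 7, 10, 11}  B2 = {3, 5, 7, 8, 10}  B3 = {3, 5, 6, 7, 8}  B4 = {3, 4, 5, 7, 8}  B5 = {3, 5, 7, 8, 9}  B6 = {1, 3, 5, 7, 10}  B7 = {0, 3, 5, 6, 7}  B8 = {2, 3, 5, 7, 8}
Tree: B1–B2, B2–B3, B2–B4, B4–B5, B1–B6, B3–B7, B2–B8
Every bag has size at most 5, so the width is 5 − 1 = 4 and tw(G) ≤ 4. On the other hand G contains the 5-clique {0, 3, 5, 6, 7}. A clique must lie in a single bag of any decomposition, so no decomposition can have width below 4. Hence tw(G) = 4 exactly.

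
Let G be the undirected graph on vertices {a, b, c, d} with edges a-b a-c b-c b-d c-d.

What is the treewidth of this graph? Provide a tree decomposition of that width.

The largest bag has 3 vertices, giving width 2; this decomposition certifies tw(G) ≤ 2. For the lower bound, the 3 vertices {b, c, d} are pairwise adjacent, and any tree decomposition puts a clique entirely inside one bag — forcing width ≥ 2. The upper and lower bounds meet at 2, so that is the treewidth.

Treewidth 2.
Bags: B1 = {b, c, d}  B2 = {a, b, c}
Tree: B1–B2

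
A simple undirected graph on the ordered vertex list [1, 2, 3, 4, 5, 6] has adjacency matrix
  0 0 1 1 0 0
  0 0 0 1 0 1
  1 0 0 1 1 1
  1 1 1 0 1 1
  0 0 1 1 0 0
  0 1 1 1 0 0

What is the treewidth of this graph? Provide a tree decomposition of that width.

Each bag holds 3 vertices, so the decomposition has width 2, which upper-bounds the treewidth. On the other hand G contains the 3-clique {2, 4, 6}. A clique must lie in a single bag of any decomposition, so no decomposition can have width below 2. Combining the bounds, tw(G) = 2.

Treewidth 2.
One optimal decomposition is:
Bags: B1 = {3, 4, 5}  B2 = {3, 4, 6}  B3 = {1, 3, 4}  B4 = {2, 4, 6}
Tree: B1–B2, B2–B3, B2–B4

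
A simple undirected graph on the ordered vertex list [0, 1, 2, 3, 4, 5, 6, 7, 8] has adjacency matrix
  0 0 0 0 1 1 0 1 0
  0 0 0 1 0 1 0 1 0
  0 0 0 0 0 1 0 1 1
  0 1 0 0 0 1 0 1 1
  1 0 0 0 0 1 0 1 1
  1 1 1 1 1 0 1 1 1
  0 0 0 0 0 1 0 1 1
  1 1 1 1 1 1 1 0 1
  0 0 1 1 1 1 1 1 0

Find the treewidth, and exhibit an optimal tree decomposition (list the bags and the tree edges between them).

Every bag has size at most 4, so the width is 4 − 1 = 3 and tw(G) ≤ 3. Conversely, {0, 4, 5, 7} is a clique of size 4, and the vertices of any clique must share a bag in every tree decomposition; so some bag has ≥ 4 vertices and tw(G) ≥ 3. Combining the bounds, tw(G) = 3.

Treewidth 3.
Bags: B1 = {0, 4, 5, 7}  B2 = {4, 5, 7, 8}  B3 = {2, 5, 7, 8}  B4 = {5, 6, 7, 8}  B5 = {3, 5, 7, 8}  B6 = {1, 3, 5, 7}
Tree: B1–B2, B2–B3, B3–B4, B3–B5, B5–B6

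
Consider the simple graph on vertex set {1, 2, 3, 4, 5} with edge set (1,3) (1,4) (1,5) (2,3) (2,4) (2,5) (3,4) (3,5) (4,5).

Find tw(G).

A width-3 tree decomposition is:
Bags: B1 = {2, 3, 4, 5}  B2 = {1, 3, 4, 5}
Tree: B1–B2
Every bag has size at most 4, so the width is 4 − 1 = 3 and tw(G) ≤ 3. On the other hand G contains the 4-clique {1, 3, 4, 5}. A clique must lie in a single bag of any decomposition, so no decomposition can have width below 3. The upper and lower bounds meet at 3, so that is the treewidth.

3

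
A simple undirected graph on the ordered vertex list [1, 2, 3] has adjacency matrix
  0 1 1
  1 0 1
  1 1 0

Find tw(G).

2

A width-2 tree decomposition is:
Bags: B1 = {1, 2, 3}
Tree: (single bag)
With just one bag of size 3, the width is 3 − 1 = 2, so tw(G) ≤ 2. On the other hand G contains the 3-clique {1, 2, 3}. A clique must lie in a single bag of any decomposition, so no decomposition can have width below 2. The upper and lower bounds meet at 2, so that is the treewidth.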